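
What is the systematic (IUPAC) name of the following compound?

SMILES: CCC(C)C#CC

The longest carbon chain that includes the multiple bond has 6 carbons, so the parent hydride is hexane.
There is one C≡C triple bond, indicated by the ending -yne.
The numbering direction is chosen so that numbering from this end puts the triple bond at C-2 rather than C-4.
This places the triple bond between C-2 and C-3; a methyl group at C-4.
The name is 4-methylhex-2-yne.

4-methylhex-2-yne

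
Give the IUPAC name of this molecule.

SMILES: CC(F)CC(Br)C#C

3-bromo-5-fluorohex-1-yne

The longest carbon chain that includes the multiple bond has 6 carbons, so the parent hydride is hexane.
The chain contains a C≡C triple bond, so the unsaturation ending is -yne.
The numbering direction is chosen so that numbering from this end puts the triple bond at C-1 rather than C-5.
That gives the triple bond between C-1 and C-2; a bromo group at C-3; a fluoro group at C-5.
Substituent prefixes are cited in alphabetical order (multiplying prefixes like di-/tri- are ignored for ordering).
Assembling the pieces gives 3-bromo-5-fluorohex-1-yne.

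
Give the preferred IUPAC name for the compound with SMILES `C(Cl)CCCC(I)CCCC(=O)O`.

Counting along the main chain through the –COOH group gives 9 carbons: the parent is nonane.
The principal characteristic group is a carboxylic acid (terminal –COOH), named with the suffix -oic acid.
Number the chain so that the carboxylic acid carbon is C-1 by definition.
With this numbering: a chloro group at C-9; an iodo group at C-5.
The substituents are ordered alphabetically, ignoring any di-/tri- multipliers.
Assembling the pieces gives 9-chloro-5-iodononanoic acid.

9-chloro-5-iodononanoic acid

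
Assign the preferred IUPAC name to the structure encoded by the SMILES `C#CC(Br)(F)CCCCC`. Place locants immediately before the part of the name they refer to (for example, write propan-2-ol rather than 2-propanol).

The longest carbon chain that includes the multiple bond has 8 carbons, so the parent hydride is octane.
The chain contains a C≡C triple bond, so the unsaturation ending is -yne.
Number the chain so that numbering from this end puts the triple bond at C-1 rather than C-7.
With this numbering: the triple bond between C-1 and C-2; a bromo group at C-3; a fluoro group at C-3.
Substituent prefixes are cited in alphabetical order (multiplying prefixes like di-/tri- are ignored for ordering).
Putting it together: 3-bromo-3-fluorooct-1-yne.

3-bromo-3-fluorooct-1-yne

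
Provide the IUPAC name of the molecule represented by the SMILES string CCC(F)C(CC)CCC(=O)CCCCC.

9-ethyl-10-fluorododecan-6-one

The longest chain bearing the carbonyl is 12 carbons long (dodecane).
The principal characteristic group is a ketone (C=O on an internal carbon), named with the suffix -one.
The numbering direction is chosen so that numbering from this end puts the carbonyl group at C-6 rather than C-7.
This places the carbonyl at C-6; an ethyl group at C-9; a fluoro group at C-10.
The substituents are ordered alphabetically, ignoring any di-/tri- multipliers.
The name is 9-ethyl-10-fluorododecan-6-one.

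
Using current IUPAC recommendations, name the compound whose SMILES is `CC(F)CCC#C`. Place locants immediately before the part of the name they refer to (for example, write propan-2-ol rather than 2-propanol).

5-fluorohex-1-yne

The longest carbon chain that includes the multiple bond has 6 carbons, so the parent hydride is hexane.
A C≡C triple bond in the chain gives the infix -yne-.
The numbering direction is chosen so that numbering from this end puts the triple bond at C-1 rather than C-5.
This places the triple bond between C-1 and C-2; a fluoro group at C-5.
The name is 5-fluorohex-1-yne.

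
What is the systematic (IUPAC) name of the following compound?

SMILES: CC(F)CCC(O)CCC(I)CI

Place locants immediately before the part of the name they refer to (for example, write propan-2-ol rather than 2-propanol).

8-fluoro-1,2-diiodononan-5-ol

Counting along the main chain through the –OH group gives 9 carbons: the parent is nonane.
The highest-priority functional group is an alcohol (–OH), so the name ends in -ol.
Number the chain so that the substituent locant set {1,2,8} is lower than {2,8,9} at the first point of difference.
This places the hydroxyl at C-5; a fluoro group at C-8; iodo groups at C-1 and C-2.
Prefixes are listed alphabetically: fluoro, iodo.
Putting it together: 8-fluoro-1,2-diiodononan-5-ol.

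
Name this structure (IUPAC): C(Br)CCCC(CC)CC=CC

The longest carbon chain that includes the multiple bond has 9 carbons, so the parent hydride is nonane.
There is one C=C double bond, indicated by the ending -ene.
Number the chain so that numbering from this end puts the double bond at C-2 rather than C-7.
That gives the double bond between C-2 and C-3; a bromo group at C-9; an ethyl group at C-5.
The substituents are ordered alphabetically, ignoring any di-/tri- multipliers.
The name is 9-bromo-5-ethylnon-2-ene.

9-bromo-5-ethylnon-2-ene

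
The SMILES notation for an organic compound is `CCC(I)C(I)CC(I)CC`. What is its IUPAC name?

The longest continuous carbon chain has 8 atoms, so the parent hydride is octane.
The numbering direction is chosen so that the substituent locant set {3,4,6} is lower than {3,5,6} at the first point of difference.
That gives iodo groups at C-3 and C-4 and C-6.
Assembling the pieces gives 3,4,6-triiodooctane.

3,4,6-triiodooctane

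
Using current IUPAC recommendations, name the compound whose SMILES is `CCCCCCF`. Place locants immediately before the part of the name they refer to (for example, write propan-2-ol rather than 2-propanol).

The longest continuous carbon chain has 6 atoms, so the parent hydride is hexane.
The numbering direction is chosen so that the substituent locant set {1} is lower than {6} at the first point of difference.
That gives a fluoro group at C-1.
Putting it together: 1-fluorohexane.

1-fluorohexane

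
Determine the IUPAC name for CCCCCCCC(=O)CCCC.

The longest carbon chain that includes the carbonyl has 12 carbons, so the parent hydride is dodecane.
The highest-priority functional group is a ketone (C=O on an internal carbon), so the name ends in -one.
Number the chain so that numbering from this end puts the carbonyl group at C-5 rather than C-8.
With this numbering: the carbonyl at C-5.
Putting it together: dodecan-5-one.

dodecan-5-one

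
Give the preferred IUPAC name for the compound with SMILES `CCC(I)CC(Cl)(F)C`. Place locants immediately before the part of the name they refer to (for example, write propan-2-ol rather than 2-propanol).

The parent chain contains 6 carbons (hexane).
Choose the numbering such that the substituent locant set {2,2,4} is lower than {3,5,5} at the first point of difference.
That gives a chloro group at C-2; a fluoro group at C-2; an iodo group at C-4.
Substituent prefixes are cited in alphabetical order (multiplying prefixes like di-/tri- are ignored for ordering).
Putting it together: 2-chloro-2-fluoro-4-iodohexane.

2-chloro-2-fluoro-4-iodohexane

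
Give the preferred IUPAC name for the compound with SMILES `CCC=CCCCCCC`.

Counting along the main chain through the multiple bond gives 10 carbons: the parent is decane.
A C=C double bond in the chain gives the infix -ene-.
Choose the numbering such that numbering from this end puts the double bond at C-3 rather than C-7.
With this numbering: the double bond between C-3 and C-4.
Assembling the pieces gives dec-3-ene.

dec-3-ene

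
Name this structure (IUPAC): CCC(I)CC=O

3-iodopentanal

The longest chain bearing the –CHO group is 5 carbons long (pentane).
An aldehyde (terminal –CHO) is the principal characteristic group, giving the suffix -al.
The numbering direction is chosen so that the aldehyde carbon is C-1 by definition.
With this numbering: an iodo group at C-3.
Assembling the pieces gives 3-iodopentanal.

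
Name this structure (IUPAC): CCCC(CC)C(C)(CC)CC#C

The longest chain bearing the multiple bond is 8 carbons long (octane).
The chain contains a C≡C triple bond, so the unsaturation ending is -yne.
Choose the numbering such that numbering from this end puts the triple bond at C-1 rather than C-7.
That gives the triple bond between C-1 and C-2; ethyl groups at C-4 and C-5; a methyl group at C-4.
Substituent prefixes are cited in alphabetical order (multiplying prefixes like di-/tri- are ignored for ordering).
The name is 4,5-diethyl-4-methyloct-1-yne.

4,5-diethyl-4-methyloct-1-yne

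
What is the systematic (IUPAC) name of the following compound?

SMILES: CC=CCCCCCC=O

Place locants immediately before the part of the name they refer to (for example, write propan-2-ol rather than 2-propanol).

non-7-enal

The longest chain bearing the –CHO group and the multiple bond is 9 carbons long (nonane).
The principal characteristic group is an aldehyde (terminal –CHO), named with the suffix -al.
There is one C=C double bond, indicated by the ending -ene.
The numbering direction is chosen so that the aldehyde carbon is C-1 by definition.
That gives the double bond between C-7 and C-8.
Assembling the pieces gives non-7-enal.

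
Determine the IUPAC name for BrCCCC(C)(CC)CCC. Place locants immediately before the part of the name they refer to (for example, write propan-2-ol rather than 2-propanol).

1-bromo-4-ethyl-4-methylheptane

The parent chain contains 7 carbons (heptane).
The numbering direction is chosen so that the substituent locant set {1,4,4} is lower than {4,4,7} at the first point of difference.
That gives a bromo group at C-1; an ethyl group at C-4; a methyl group at C-4.
Prefixes are listed alphabetically: bromo, ethyl, methyl.
Putting it together: 1-bromo-4-ethyl-4-methylheptane.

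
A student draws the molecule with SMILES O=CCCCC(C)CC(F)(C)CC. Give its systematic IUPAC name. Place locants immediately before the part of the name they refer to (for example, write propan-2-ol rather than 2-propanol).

The longest chain bearing the –CHO group is 9 carbons long (nonane).
An aldehyde (terminal –CHO) is the principal characteristic group, giving the suffix -al.
Number the chain so that the aldehyde carbon is C-1 by definition.
This places a fluoro group at C-7; methyl groups at C-5 and C-7.
The substituents are ordered alphabetically, ignoring any di-/tri- multipliers.
Assembling the pieces gives 7-fluoro-5,7-dimethylnonanal.

7-fluoro-5,7-dimethylnonanal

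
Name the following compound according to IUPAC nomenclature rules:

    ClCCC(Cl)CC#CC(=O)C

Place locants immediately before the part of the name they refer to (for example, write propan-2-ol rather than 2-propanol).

Counting along the main chain through the carbonyl and the multiple bond gives 8 carbons: the parent is octane.
The principal characteristic group is a ketone (C=O on an internal carbon), named with the suffix -one.
The chain contains a C≡C triple bond, so the unsaturation ending is -yne.
Choose the numbering such that numbering from this end puts the carbonyl group at C-2 rather than C-7.
With this numbering: the carbonyl at C-2; the triple bond between C-3 and C-4; chloro groups at C-6 and C-8.
Assembling the pieces gives 6,8-dichlorooct-3-yn-2-one.

6,8-dichlorooct-3-yn-2-one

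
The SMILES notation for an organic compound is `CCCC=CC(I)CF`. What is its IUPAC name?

1-fluoro-2-iodohept-3-ene

The longest chain bearing the multiple bond is 7 carbons long (heptane).
A C=C double bond in the chain gives the infix -ene-.
Number the chain so that numbering from this end puts the double bond at C-3 rather than C-4.
This places the double bond between C-3 and C-4; a fluoro group at C-1; an iodo group at C-2.
The substituents are ordered alphabetically, ignoring any di-/tri- multipliers.
Assembling the pieces gives 1-fluoro-2-iodohept-3-ene.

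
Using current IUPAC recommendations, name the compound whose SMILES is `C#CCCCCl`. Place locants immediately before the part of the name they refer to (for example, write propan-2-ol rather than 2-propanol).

5-chloropent-1-yne

The longest chain bearing the multiple bond is 5 carbons long (pentane).
A C≡C triple bond in the chain gives the infix -yne-.
Number the chain so that numbering from this end puts the triple bond at C-1 rather than C-4.
This places the triple bond between C-1 and C-2; a chloro group at C-5.
Putting it together: 5-chloropent-1-yne.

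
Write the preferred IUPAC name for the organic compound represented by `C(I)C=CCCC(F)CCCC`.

6-fluoro-1-iododec-2-ene

Counting along the main chain through the multiple bond gives 10 carbons: the parent is decane.
A C=C double bond in the chain gives the infix -ene-.
Number the chain so that numbering from this end puts the double bond at C-2 rather than C-8.
This places the double bond between C-2 and C-3; a fluoro group at C-6; an iodo group at C-1.
Prefixes are listed alphabetically: fluoro, iodo.
Putting it together: 6-fluoro-1-iododec-2-ene.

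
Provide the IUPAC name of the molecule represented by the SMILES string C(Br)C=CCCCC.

The longest carbon chain that includes the multiple bond has 7 carbons, so the parent hydride is heptane.
The chain contains a C=C double bond, so the unsaturation ending is -ene.
Choose the numbering such that numbering from this end puts the double bond at C-2 rather than C-5.
That gives the double bond between C-2 and C-3; a bromo group at C-1.
The name is 1-bromohept-2-ene.

1-bromohept-2-ene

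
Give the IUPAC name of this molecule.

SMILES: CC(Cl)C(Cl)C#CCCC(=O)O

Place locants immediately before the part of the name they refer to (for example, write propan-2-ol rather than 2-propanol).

The longest carbon chain that includes the –COOH group and the multiple bond has 8 carbons, so the parent hydride is octane.
The highest-priority functional group is a carboxylic acid (terminal –COOH), so the name ends in -oic acid.
The chain contains a C≡C triple bond, so the unsaturation ending is -yne.
Number the chain so that the carboxylic acid carbon is C-1 by definition.
That gives the triple bond between C-4 and C-5; chloro groups at C-6 and C-7.
Putting it together: 6,7-dichlorooct-4-ynoic acid.

6,7-dichlorooct-4-ynoic acid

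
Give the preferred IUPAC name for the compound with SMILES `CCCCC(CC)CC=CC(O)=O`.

Counting along the main chain through the –COOH group and the multiple bond gives 9 carbons: the parent is nonane.
The principal characteristic group is a carboxylic acid (terminal –COOH), named with the suffix -oic acid.
A C=C double bond in the chain gives the infix -ene-.
Choose the numbering such that the carboxylic acid carbon is C-1 by definition.
That gives the double bond between C-2 and C-3; an ethyl group at C-5.
The name is 5-ethylnon-2-enoic acid.

5-ethylnon-2-enoic acid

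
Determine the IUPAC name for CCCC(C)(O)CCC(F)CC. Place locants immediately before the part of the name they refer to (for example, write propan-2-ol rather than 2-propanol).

7-fluoro-4-methylnonan-4-ol

The longest carbon chain that includes the –OH group has 9 carbons, so the parent hydride is nonane.
The highest-priority functional group is an alcohol (–OH), so the name ends in -ol.
Choose the numbering such that numbering from this end puts the hydroxyl group at C-4 rather than C-6.
This places the hydroxyl at C-4; a fluoro group at C-7; a methyl group at C-4.
Substituent prefixes are cited in alphabetical order (multiplying prefixes like di-/tri- are ignored for ordering).
Assembling the pieces gives 7-fluoro-4-methylnonan-4-ol.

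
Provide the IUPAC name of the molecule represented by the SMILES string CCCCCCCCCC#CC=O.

The longest carbon chain that includes the –CHO group and the multiple bond has 12 carbons, so the parent hydride is dodecane.
The principal characteristic group is an aldehyde (terminal –CHO), named with the suffix -al.
A C≡C triple bond in the chain gives the infix -yne-.
Number the chain so that the aldehyde carbon is C-1 by definition.
With this numbering: the triple bond between C-2 and C-3.
The name is dodec-2-ynal.

dodec-2-ynal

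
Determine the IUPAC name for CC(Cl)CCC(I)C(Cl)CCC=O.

4,8-dichloro-5-iodononanal

The longest chain bearing the –CHO group is 9 carbons long (nonane).
An aldehyde (terminal –CHO) is the principal characteristic group, giving the suffix -al.
Choose the numbering such that the aldehyde carbon is C-1 by definition.
That gives chloro groups at C-4 and C-8; an iodo group at C-5.
Substituent prefixes are cited in alphabetical order (multiplying prefixes like di-/tri- are ignored for ordering).
Assembling the pieces gives 4,8-dichloro-5-iodononanal.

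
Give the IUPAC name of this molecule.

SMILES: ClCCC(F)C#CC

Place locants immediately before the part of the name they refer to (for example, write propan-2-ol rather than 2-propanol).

The longest chain bearing the multiple bond is 6 carbons long (hexane).
The chain contains a C≡C triple bond, so the unsaturation ending is -yne.
The numbering direction is chosen so that numbering from this end puts the triple bond at C-2 rather than C-4.
This places the triple bond between C-2 and C-3; a chloro group at C-6; a fluoro group at C-4.
The substituents are ordered alphabetically, ignoring any di-/tri- multipliers.
Putting it together: 6-chloro-4-fluorohex-2-yne.

6-chloro-4-fluorohex-2-yne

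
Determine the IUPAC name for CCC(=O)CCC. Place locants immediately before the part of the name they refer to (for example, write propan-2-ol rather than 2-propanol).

The longest chain bearing the carbonyl is 6 carbons long (hexane).
The highest-priority functional group is a ketone (C=O on an internal carbon), so the name ends in -one.
Number the chain so that numbering from this end puts the carbonyl group at C-3 rather than C-4.
With this numbering: the carbonyl at C-3.
Assembling the pieces gives hexan-3-one.

hexan-3-one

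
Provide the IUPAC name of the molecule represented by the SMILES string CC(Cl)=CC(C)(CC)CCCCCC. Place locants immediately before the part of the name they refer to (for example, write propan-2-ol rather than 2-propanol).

2-chloro-4-ethyl-4-methyldec-2-ene

The longest carbon chain that includes the multiple bond has 10 carbons, so the parent hydride is decane.
There is one C=C double bond, indicated by the ending -ene.
Choose the numbering such that numbering from this end puts the double bond at C-2 rather than C-8.
With this numbering: the double bond between C-2 and C-3; a chloro group at C-2; an ethyl group at C-4; a methyl group at C-4.
Prefixes are listed alphabetically: chloro, ethyl, methyl.
Putting it together: 2-chloro-4-ethyl-4-methyldec-2-ene.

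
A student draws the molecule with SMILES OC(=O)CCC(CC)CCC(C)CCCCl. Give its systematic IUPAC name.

10-chloro-4-ethyl-7-methyldecanoic acid

Counting along the main chain through the –COOH group gives 10 carbons: the parent is decane.
A carboxylic acid (terminal –COOH) is the principal characteristic group, giving the suffix -oic acid.
Choose the numbering such that the carboxylic acid carbon is C-1 by definition.
That gives a chloro group at C-10; an ethyl group at C-4; a methyl group at C-7.
The substituents are ordered alphabetically, ignoring any di-/tri- multipliers.
Putting it together: 10-chloro-4-ethyl-7-methyldecanoic acid.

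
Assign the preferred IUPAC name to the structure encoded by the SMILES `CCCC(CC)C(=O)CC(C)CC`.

6-ethyl-3-methylnonan-5-one

The longest chain bearing the carbonyl is 9 carbons long (nonane).
A ketone (C=O on an internal carbon) is the principal characteristic group, giving the suffix -one.
The numbering direction is chosen so that the substituent locant set {3,6} is lower than {4,7} at the first point of difference.
With this numbering: the carbonyl at C-5; an ethyl group at C-6; a methyl group at C-3.
Prefixes are listed alphabetically: ethyl, methyl.
Assembling the pieces gives 6-ethyl-3-methylnonan-5-one.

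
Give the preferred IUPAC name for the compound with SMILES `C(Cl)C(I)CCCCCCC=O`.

9-chloro-8-iodononanal

Counting along the main chain through the –CHO group gives 9 carbons: the parent is nonane.
The highest-priority functional group is an aldehyde (terminal –CHO), so the name ends in -al.
Number the chain so that the aldehyde carbon is C-1 by definition.
That gives a chloro group at C-9; an iodo group at C-8.
Substituent prefixes are cited in alphabetical order (multiplying prefixes like di-/tri- are ignored for ordering).
The name is 9-chloro-8-iodononanal.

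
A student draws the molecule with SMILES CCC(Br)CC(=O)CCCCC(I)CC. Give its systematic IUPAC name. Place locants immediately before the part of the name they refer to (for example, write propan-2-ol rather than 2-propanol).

3-bromo-10-iodododecan-5-one

The longest carbon chain that includes the carbonyl has 12 carbons, so the parent hydride is dodecane.
A ketone (C=O on an internal carbon) is the principal characteristic group, giving the suffix -one.
Choose the numbering such that numbering from this end puts the carbonyl group at C-5 rather than C-8.
With this numbering: the carbonyl at C-5; a bromo group at C-3; an iodo group at C-10.
The substituents are ordered alphabetically, ignoring any di-/tri- multipliers.
Putting it together: 3-bromo-10-iodododecan-5-one.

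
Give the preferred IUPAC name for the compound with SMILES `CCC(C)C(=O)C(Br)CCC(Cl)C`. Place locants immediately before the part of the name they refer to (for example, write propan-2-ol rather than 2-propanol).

5-bromo-8-chloro-3-methylnonan-4-one

Counting along the main chain through the carbonyl gives 9 carbons: the parent is nonane.
A ketone (C=O on an internal carbon) is the principal characteristic group, giving the suffix -one.
The numbering direction is chosen so that numbering from this end puts the carbonyl group at C-4 rather than C-6.
This places the carbonyl at C-4; a bromo group at C-5; a chloro group at C-8; a methyl group at C-3.
Prefixes are listed alphabetically: bromo, chloro, methyl.
Putting it together: 5-bromo-8-chloro-3-methylnonan-4-one.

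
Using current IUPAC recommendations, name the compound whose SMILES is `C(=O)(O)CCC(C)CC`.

Counting along the main chain through the –COOH group gives 6 carbons: the parent is hexane.
A carboxylic acid (terminal –COOH) is the principal characteristic group, giving the suffix -oic acid.
Choose the numbering such that the carboxylic acid carbon is C-1 by definition.
With this numbering: a methyl group at C-4.
Putting it together: 4-methylhexanoic acid.

4-methylhexanoic acid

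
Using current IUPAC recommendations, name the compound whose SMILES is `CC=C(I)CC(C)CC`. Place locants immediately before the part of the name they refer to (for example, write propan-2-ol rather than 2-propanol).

3-iodo-5-methylhept-2-ene

The longest carbon chain that includes the multiple bond has 7 carbons, so the parent hydride is heptane.
A C=C double bond in the chain gives the infix -ene-.
Choose the numbering such that numbering from this end puts the double bond at C-2 rather than C-5.
With this numbering: the double bond between C-2 and C-3; an iodo group at C-3; a methyl group at C-5.
The substituents are ordered alphabetically, ignoring any di-/tri- multipliers.
The name is 3-iodo-5-methylhept-2-ene.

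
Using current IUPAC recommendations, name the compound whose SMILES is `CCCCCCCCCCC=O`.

Counting along the main chain through the –CHO group gives 11 carbons: the parent is undecane.
The highest-priority functional group is an aldehyde (terminal –CHO), so the name ends in -al.
The numbering direction is chosen so that the aldehyde carbon is C-1 by definition.
Putting it together: undecanal.

undecanal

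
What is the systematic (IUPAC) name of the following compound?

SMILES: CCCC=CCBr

The longest carbon chain that includes the multiple bond has 6 carbons, so the parent hydride is hexane.
A C=C double bond in the chain gives the infix -ene-.
Number the chain so that numbering from this end puts the double bond at C-2 rather than C-4.
That gives the double bond between C-2 and C-3; a bromo group at C-1.
Assembling the pieces gives 1-bromohex-2-ene.

1-bromohex-2-ene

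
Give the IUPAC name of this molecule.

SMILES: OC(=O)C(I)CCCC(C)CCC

Counting along the main chain through the –COOH group gives 9 carbons: the parent is nonane.
The highest-priority functional group is a carboxylic acid (terminal –COOH), so the name ends in -oic acid.
The numbering direction is chosen so that the carboxylic acid carbon is C-1 by definition.
That gives an iodo group at C-2; a methyl group at C-6.
Prefixes are listed alphabetically: iodo, methyl.
Putting it together: 2-iodo-6-methylnonanoic acid.

2-iodo-6-methylnonanoic acid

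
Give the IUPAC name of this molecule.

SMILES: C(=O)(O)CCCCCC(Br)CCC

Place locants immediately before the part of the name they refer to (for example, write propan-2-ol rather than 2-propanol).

The longest carbon chain that includes the –COOH group has 10 carbons, so the parent hydride is decane.
The principal characteristic group is a carboxylic acid (terminal –COOH), named with the suffix -oic acid.
The numbering direction is chosen so that the carboxylic acid carbon is C-1 by definition.
That gives a bromo group at C-7.
The name is 7-bromodecanoic acid.

7-bromodecanoic acid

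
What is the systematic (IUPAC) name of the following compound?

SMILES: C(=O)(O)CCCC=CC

hept-5-enoic acid

Counting along the main chain through the –COOH group and the multiple bond gives 7 carbons: the parent is heptane.
The highest-priority functional group is a carboxylic acid (terminal –COOH), so the name ends in -oic acid.
There is one C=C double bond, indicated by the ending -ene.
The numbering direction is chosen so that the carboxylic acid carbon is C-1 by definition.
With this numbering: the double bond between C-5 and C-6.
Assembling the pieces gives hept-5-enoic acid.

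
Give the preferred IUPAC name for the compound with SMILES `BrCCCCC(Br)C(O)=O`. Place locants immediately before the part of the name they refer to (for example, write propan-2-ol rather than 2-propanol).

Counting along the main chain through the –COOH group gives 6 carbons: the parent is hexane.
The highest-priority functional group is a carboxylic acid (terminal –COOH), so the name ends in -oic acid.
Choose the numbering such that the carboxylic acid carbon is C-1 by definition.
This places bromo groups at C-2 and C-6.
Putting it together: 2,6-dibromohexanoic acid.

2,6-dibromohexanoic acid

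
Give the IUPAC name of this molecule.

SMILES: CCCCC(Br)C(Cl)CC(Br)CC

3,6-dibromo-5-chlorodecane

The parent chain contains 10 carbons (decane).
The numbering direction is chosen so that the substituent locant set {3,5,6} is lower than {5,6,8} at the first point of difference.
With this numbering: bromo groups at C-3 and C-6; a chloro group at C-5.
The substituents are ordered alphabetically, ignoring any di-/tri- multipliers.
Putting it together: 3,6-dibromo-5-chlorodecane.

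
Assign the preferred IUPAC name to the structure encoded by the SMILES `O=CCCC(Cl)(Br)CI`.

4-bromo-4-chloro-5-iodopentanal

The longest chain bearing the –CHO group is 5 carbons long (pentane).
The highest-priority functional group is an aldehyde (terminal –CHO), so the name ends in -al.
The numbering direction is chosen so that the aldehyde carbon is C-1 by definition.
That gives a bromo group at C-4; a chloro group at C-4; an iodo group at C-5.
Prefixes are listed alphabetically: bromo, chloro, iodo.
The name is 4-bromo-4-chloro-5-iodopentanal.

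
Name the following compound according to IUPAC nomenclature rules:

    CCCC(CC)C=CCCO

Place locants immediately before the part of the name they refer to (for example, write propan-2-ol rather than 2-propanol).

5-ethyloct-3-en-1-ol

Counting along the main chain through the –OH group and the multiple bond gives 8 carbons: the parent is octane.
The highest-priority functional group is an alcohol (–OH), so the name ends in -ol.
A C=C double bond in the chain gives the infix -ene-.
The numbering direction is chosen so that numbering from this end puts the hydroxyl group at C-1 rather than C-8.
This places the hydroxyl at C-1; the double bond between C-3 and C-4; an ethyl group at C-5.
Putting it together: 5-ethyloct-3-en-1-ol.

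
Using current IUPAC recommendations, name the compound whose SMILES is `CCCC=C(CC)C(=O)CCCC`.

6-ethyldec-6-en-5-one

The longest carbon chain that includes the carbonyl and the multiple bond has 10 carbons, so the parent hydride is decane.
A ketone (C=O on an internal carbon) is the principal characteristic group, giving the suffix -one.
There is one C=C double bond, indicated by the ending -ene.
The numbering direction is chosen so that numbering from this end puts the carbonyl group at C-5 rather than C-6.
That gives the carbonyl at C-5; the double bond between C-6 and C-7; an ethyl group at C-6.
The name is 6-ethyldec-6-en-5-one.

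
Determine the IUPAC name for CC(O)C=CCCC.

hept-3-en-2-ol

The longest carbon chain that includes the –OH group and the multiple bond has 7 carbons, so the parent hydride is heptane.
An alcohol (–OH) is the principal characteristic group, giving the suffix -ol.
There is one C=C double bond, indicated by the ending -ene.
The numbering direction is chosen so that numbering from this end puts the hydroxyl group at C-2 rather than C-6.
That gives the hydroxyl at C-2; the double bond between C-3 and C-4.
Assembling the pieces gives hept-3-en-2-ol.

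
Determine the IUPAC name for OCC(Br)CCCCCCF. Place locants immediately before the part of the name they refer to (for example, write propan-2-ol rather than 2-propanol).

Counting along the main chain through the –OH group gives 8 carbons: the parent is octane.
The principal characteristic group is an alcohol (–OH), named with the suffix -ol.
Number the chain so that numbering from this end puts the hydroxyl group at C-1 rather than C-8.
This places the hydroxyl at C-1; a bromo group at C-2; a fluoro group at C-8.
Prefixes are listed alphabetically: bromo, fluoro.
Assembling the pieces gives 2-bromo-8-fluorooctan-1-ol.

2-bromo-8-fluorooctan-1-ol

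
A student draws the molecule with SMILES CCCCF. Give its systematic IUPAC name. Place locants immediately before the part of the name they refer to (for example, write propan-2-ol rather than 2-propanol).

1-fluorobutane

The parent chain contains 4 carbons (butane).
Choose the numbering such that the substituent locant set {1} is lower than {4} at the first point of difference.
That gives a fluoro group at C-1.
Putting it together: 1-fluorobutane.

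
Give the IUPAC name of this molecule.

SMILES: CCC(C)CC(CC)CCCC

The longest carbon chain is 9 atoms: the parent is nonane.
Number the chain so that the substituent locant set {3,5} is lower than {5,7} at the first point of difference.
With this numbering: an ethyl group at C-5; a methyl group at C-3.
Substituent prefixes are cited in alphabetical order (multiplying prefixes like di-/tri- are ignored for ordering).
The name is 5-ethyl-3-methylnonane.

5-ethyl-3-methylnonane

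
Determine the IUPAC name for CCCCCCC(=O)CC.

The longest carbon chain that includes the carbonyl has 9 carbons, so the parent hydride is nonane.
The principal characteristic group is a ketone (C=O on an internal carbon), named with the suffix -one.
Number the chain so that numbering from this end puts the carbonyl group at C-3 rather than C-7.
With this numbering: the carbonyl at C-3.
Assembling the pieces gives nonan-3-one.

nonan-3-one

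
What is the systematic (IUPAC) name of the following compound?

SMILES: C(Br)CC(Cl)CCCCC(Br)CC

1,8-dibromo-3-chlorodecane

The longest continuous carbon chain has 10 atoms, so the parent hydride is decane.
Choose the numbering such that the substituent locant set {1,3,8} is lower than {3,8,10} at the first point of difference.
With this numbering: bromo groups at C-1 and C-8; a chloro group at C-3.
Substituent prefixes are cited in alphabetical order (multiplying prefixes like di-/tri- are ignored for ordering).
The name is 1,8-dibromo-3-chlorodecane.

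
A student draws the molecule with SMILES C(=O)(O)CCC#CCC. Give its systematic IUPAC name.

hept-4-ynoic acid

The longest carbon chain that includes the –COOH group and the multiple bond has 7 carbons, so the parent hydride is heptane.
A carboxylic acid (terminal –COOH) is the principal characteristic group, giving the suffix -oic acid.
There is one C≡C triple bond, indicated by the ending -yne.
Number the chain so that the carboxylic acid carbon is C-1 by definition.
That gives the triple bond between C-4 and C-5.
The name is hept-4-ynoic acid.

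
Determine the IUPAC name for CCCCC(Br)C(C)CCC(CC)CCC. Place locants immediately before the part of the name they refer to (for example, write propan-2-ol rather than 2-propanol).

The parent chain contains 12 carbons (dodecane).
Choose the numbering such that the substituent locant set {4,7,8} is lower than {5,6,9} at the first point of difference.
This places a bromo group at C-8; an ethyl group at C-4; a methyl group at C-7.
Substituent prefixes are cited in alphabetical order (multiplying prefixes like di-/tri- are ignored for ordering).
Assembling the pieces gives 8-bromo-4-ethyl-7-methyldodecane.

8-bromo-4-ethyl-7-methyldodecane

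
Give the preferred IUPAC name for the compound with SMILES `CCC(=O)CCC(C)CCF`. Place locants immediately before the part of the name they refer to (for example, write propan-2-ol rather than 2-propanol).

8-fluoro-6-methyloctan-3-one

The longest carbon chain that includes the carbonyl has 8 carbons, so the parent hydride is octane.
The principal characteristic group is a ketone (C=O on an internal carbon), named with the suffix -one.
Choose the numbering such that numbering from this end puts the carbonyl group at C-3 rather than C-6.
This places the carbonyl at C-3; a fluoro group at C-8; a methyl group at C-6.
Substituent prefixes are cited in alphabetical order (multiplying prefixes like di-/tri- are ignored for ordering).
Assembling the pieces gives 8-fluoro-6-methyloctan-3-one.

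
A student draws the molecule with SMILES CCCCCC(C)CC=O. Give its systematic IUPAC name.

The longest chain bearing the –CHO group is 8 carbons long (octane).
An aldehyde (terminal –CHO) is the principal characteristic group, giving the suffix -al.
The numbering direction is chosen so that the aldehyde carbon is C-1 by definition.
This places a methyl group at C-3.
Putting it together: 3-methyloctanal.

3-methyloctanal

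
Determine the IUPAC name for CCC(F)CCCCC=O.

6-fluorooctanal

Counting along the main chain through the –CHO group gives 8 carbons: the parent is octane.
The highest-priority functional group is an aldehyde (terminal –CHO), so the name ends in -al.
Choose the numbering such that the aldehyde carbon is C-1 by definition.
This places a fluoro group at C-6.
The name is 6-fluorooctanal.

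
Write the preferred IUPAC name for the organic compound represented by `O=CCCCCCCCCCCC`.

dodecanal

The longest carbon chain that includes the –CHO group has 12 carbons, so the parent hydride is dodecane.
The highest-priority functional group is an aldehyde (terminal –CHO), so the name ends in -al.
Choose the numbering such that the aldehyde carbon is C-1 by definition.
The name is dodecanal.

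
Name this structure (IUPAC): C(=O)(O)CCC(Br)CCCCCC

4-bromodecanoic acid

The longest chain bearing the –COOH group is 10 carbons long (decane).
The principal characteristic group is a carboxylic acid (terminal –COOH), named with the suffix -oic acid.
Choose the numbering such that the carboxylic acid carbon is C-1 by definition.
With this numbering: a bromo group at C-4.
The name is 4-bromodecanoic acid.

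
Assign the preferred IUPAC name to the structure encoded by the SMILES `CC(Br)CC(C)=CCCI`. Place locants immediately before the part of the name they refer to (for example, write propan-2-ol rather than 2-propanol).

The longest chain bearing the multiple bond is 7 carbons long (heptane).
The chain contains a C=C double bond, so the unsaturation ending is -ene.
The numbering direction is chosen so that numbering from this end puts the double bond at C-3 rather than C-4.
This places the double bond between C-3 and C-4; a bromo group at C-6; an iodo group at C-1; a methyl group at C-4.
Substituent prefixes are cited in alphabetical order (multiplying prefixes like di-/tri- are ignored for ordering).
Putting it together: 6-bromo-1-iodo-4-methylhept-3-ene.

6-bromo-1-iodo-4-methylhept-3-ene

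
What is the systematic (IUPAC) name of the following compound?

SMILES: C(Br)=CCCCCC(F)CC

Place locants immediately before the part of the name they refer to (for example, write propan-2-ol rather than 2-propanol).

The longest chain bearing the multiple bond is 9 carbons long (nonane).
The chain contains a C=C double bond, so the unsaturation ending is -ene.
Choose the numbering such that numbering from this end puts the double bond at C-1 rather than C-8.
That gives the double bond between C-1 and C-2; a bromo group at C-1; a fluoro group at C-7.
The substituents are ordered alphabetically, ignoring any di-/tri- multipliers.
Assembling the pieces gives 1-bromo-7-fluoronon-1-ene.

1-bromo-7-fluoronon-1-ene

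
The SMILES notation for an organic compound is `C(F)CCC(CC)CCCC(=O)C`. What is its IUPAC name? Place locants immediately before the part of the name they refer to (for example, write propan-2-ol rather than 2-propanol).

6-ethyl-9-fluorononan-2-one

The longest carbon chain that includes the carbonyl has 9 carbons, so the parent hydride is nonane.
The highest-priority functional group is a ketone (C=O on an internal carbon), so the name ends in -one.
Choose the numbering such that numbering from this end puts the carbonyl group at C-2 rather than C-8.
With this numbering: the carbonyl at C-2; an ethyl group at C-6; a fluoro group at C-9.
Substituent prefixes are cited in alphabetical order (multiplying prefixes like di-/tri- are ignored for ordering).
Putting it together: 6-ethyl-9-fluorononan-2-one.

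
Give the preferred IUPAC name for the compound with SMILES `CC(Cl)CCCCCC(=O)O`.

7-chlorooctanoic acid

The longest carbon chain that includes the –COOH group has 8 carbons, so the parent hydride is octane.
The highest-priority functional group is a carboxylic acid (terminal –COOH), so the name ends in -oic acid.
Number the chain so that the carboxylic acid carbon is C-1 by definition.
This places a chloro group at C-7.
Putting it together: 7-chlorooctanoic acid.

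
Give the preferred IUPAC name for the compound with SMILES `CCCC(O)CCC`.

heptan-4-ol

The longest chain bearing the –OH group is 7 carbons long (heptane).
The highest-priority functional group is an alcohol (–OH), so the name ends in -ol.
Both numbering directions give the same locant set; either may be used.
That gives the hydroxyl at C-4.
The name is heptan-4-ol.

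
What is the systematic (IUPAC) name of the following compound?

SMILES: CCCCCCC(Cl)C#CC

4-chlorodec-2-yne

Counting along the main chain through the multiple bond gives 10 carbons: the parent is decane.
A C≡C triple bond in the chain gives the infix -yne-.
Choose the numbering such that numbering from this end puts the triple bond at C-2 rather than C-8.
This places the triple bond between C-2 and C-3; a chloro group at C-4.
Putting it together: 4-chlorodec-2-yne.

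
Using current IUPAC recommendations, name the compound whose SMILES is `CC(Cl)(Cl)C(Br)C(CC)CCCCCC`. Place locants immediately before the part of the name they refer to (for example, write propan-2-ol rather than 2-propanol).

The longest continuous carbon chain has 10 atoms, so the parent hydride is decane.
The numbering direction is chosen so that the substituent locant set {2,2,3,4} is lower than {7,8,9,9} at the first point of difference.
With this numbering: a bromo group at C-3; two chloro groups at C-2; an ethyl group at C-4.
Prefixes are listed alphabetically: bromo, chloro, ethyl.
The name is 3-bromo-2,2-dichloro-4-ethyldecane.

3-bromo-2,2-dichloro-4-ethyldecane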